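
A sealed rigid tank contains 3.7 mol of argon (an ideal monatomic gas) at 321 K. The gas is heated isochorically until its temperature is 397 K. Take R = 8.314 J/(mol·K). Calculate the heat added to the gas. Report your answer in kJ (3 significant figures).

Q ≈ 3.51 kJ

Constant volume ⇒ W = 0, so Q = ΔU = nCᵥΔT with Cᵥ = 3R/2 = 12.47 J/(mol·K).
ΔU = (3.7)(12.47)(397 − 321) = 3507 J.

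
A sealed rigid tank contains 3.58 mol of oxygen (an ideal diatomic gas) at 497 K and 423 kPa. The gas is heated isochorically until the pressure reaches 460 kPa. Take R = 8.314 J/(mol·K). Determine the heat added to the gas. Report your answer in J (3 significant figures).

Constant volume ⇒ W = 0, so Q = ΔU = nCᵥΔT with Cᵥ = 5R/2 = 20.79 J/(mol·K).
At constant V, T₂/T₁ = P₂/P₁ ⇒ ΔT = T₁(P₂/P₁ − 1) = 497·(460/423 − 1) = 43.47 K.
ΔU = (3.58)(20.79)(43.47) = 3235 J.

Q ≈ 3230 J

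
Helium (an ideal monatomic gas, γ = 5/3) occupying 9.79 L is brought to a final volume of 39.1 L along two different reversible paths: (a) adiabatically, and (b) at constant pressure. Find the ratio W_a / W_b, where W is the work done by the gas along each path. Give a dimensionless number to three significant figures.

W_a / W_b ≈ 0.302

Path (a) adiabatic: W = P₁V₁(1 − (V₁/V₂)^(γ−1))/(γ−1) → W_a/(P₁V₁) = 0.9041.
Path (b) isobaric: W = P₁(V₂ − V₁) → W_b/(P₁V₁) = 2.994.
W_a / W_b = 0.9041 / 2.994 = 0.302.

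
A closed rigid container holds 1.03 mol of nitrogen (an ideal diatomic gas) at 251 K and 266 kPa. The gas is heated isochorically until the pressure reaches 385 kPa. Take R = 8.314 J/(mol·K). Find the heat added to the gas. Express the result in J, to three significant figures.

Q ≈ 2400 J

Constant volume ⇒ W = 0, so Q = ΔU = nCᵥΔT with Cᵥ = 5R/2 = 20.79 J/(mol·K).
At constant V, T₂/T₁ = P₂/P₁ ⇒ ΔT = T₁(P₂/P₁ − 1) = 251·(385/266 − 1) = 112.3 K.
ΔU = (1.03)(20.79)(112.3) = 2404 J.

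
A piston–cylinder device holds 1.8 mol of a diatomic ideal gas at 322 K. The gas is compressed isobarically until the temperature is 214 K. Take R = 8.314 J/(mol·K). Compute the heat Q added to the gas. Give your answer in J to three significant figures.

Q ≈ -5660 J

Isobaric: W = nRΔT = (1.8)(8.314)(-108) = -1616 J.
ΔU = nCᵥΔT with Cᵥ = 5R/2: ΔU = (1.8)(20.79)(-108) = -4041 J.
Q = ΔU + W = -4041 − 1616 = -5657 J.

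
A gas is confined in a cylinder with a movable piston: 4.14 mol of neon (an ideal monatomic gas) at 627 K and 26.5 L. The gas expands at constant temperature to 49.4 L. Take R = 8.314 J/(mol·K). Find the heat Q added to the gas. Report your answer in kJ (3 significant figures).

Isothermal ⇒ ΔU = 0, so Q = W = nRT ln(V₂/V₁).
Q = (4.14)(8.314)(627) ln(49.4/26.5) = 21581 × 0.6228 = 13441 J.

Q ≈ 13.4 kJ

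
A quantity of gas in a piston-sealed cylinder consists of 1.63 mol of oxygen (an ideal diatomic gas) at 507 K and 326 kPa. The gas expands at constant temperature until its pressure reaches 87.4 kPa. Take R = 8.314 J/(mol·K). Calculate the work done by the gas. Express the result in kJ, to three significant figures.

Isothermal process: W = nRT ln(V₂/V₁) = nRT ln(P₁/P₂).
W = (1.63)(8.314)(507) × ln(326/87.4)
  = 6871 × ln(3.73) = 6871 × 1.316
W_by_gas = 9045 J.

W ≈ 9.04 kJ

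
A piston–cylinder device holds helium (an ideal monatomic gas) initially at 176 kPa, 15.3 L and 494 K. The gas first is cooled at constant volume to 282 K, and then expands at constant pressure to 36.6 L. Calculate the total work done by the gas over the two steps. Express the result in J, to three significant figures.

W_total ≈ 2140 J

Step 1 (isochoric): W = 0 (constant volume).
After step 1: P = 100.5 kPa (V unchanged).
Step 2 (isobaric): W = PΔV = (100.5 kPa)(36.6 − 15.3 L) = 2140 J.
W_total = 0 + 2140 = 2140 J.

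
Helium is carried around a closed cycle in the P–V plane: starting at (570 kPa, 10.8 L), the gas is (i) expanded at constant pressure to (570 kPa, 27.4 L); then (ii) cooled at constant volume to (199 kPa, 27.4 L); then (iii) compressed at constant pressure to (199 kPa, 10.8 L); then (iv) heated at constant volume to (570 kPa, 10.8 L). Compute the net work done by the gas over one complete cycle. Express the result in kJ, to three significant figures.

W_net ≈ 6.16 kJ

Constant-volume legs do no work.
W(i) = (570)(27.4 − 10.8) = 9462 J; W(iii) = (199)(10.8 − 27.4) = -3303 J.
W_net = 9462 − 3303 = 6159 J (the clockwise enclosed area).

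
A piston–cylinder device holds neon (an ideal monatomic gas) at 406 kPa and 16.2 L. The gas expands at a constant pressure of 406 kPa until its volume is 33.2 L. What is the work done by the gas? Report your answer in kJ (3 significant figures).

Isobaric: W = P ΔV.
W = (406 kPa)(33.2 − 16.2 L) = (406)(17) = 6902 J.

W ≈ 6.90 kJ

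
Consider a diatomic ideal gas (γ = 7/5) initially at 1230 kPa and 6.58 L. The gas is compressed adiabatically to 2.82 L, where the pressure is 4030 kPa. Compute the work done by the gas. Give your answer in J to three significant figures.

Adiabatic: W = (P₁V₁ − P₂V₂)/(γ − 1) with γ = 7/5.
P₁V₁ = 8093 J, P₂V₂ = 11365 J.
W = (8093 − 11365) / 0.4 = -8178 J.

W ≈ -8180 J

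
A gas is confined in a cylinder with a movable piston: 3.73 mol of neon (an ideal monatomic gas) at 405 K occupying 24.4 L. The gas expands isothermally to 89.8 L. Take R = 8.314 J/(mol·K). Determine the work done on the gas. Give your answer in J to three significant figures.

Isothermal: W = nRT ln(V₂/V₁).
W = (3.73)(8.314)(405) × ln(89.8/24.4)
  = 12560 × 1.303
W_by_gas = 16365 J; work on gas = −W_by = -16365 J.

W ≈ -16400 J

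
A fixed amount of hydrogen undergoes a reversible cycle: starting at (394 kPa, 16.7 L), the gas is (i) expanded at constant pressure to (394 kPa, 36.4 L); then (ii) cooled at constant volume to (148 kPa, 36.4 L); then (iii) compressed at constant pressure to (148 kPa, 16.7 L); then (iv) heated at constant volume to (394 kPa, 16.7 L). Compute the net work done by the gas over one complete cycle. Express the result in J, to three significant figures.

W_net ≈ 4850 J

Constant-volume legs do no work.
W(i) = (394)(36.4 − 16.7) = 7762 J; W(iii) = (148)(16.7 − 36.4) = -2916 J.
W_net = 7762 − 2916 = 4846 J (the clockwise enclosed area).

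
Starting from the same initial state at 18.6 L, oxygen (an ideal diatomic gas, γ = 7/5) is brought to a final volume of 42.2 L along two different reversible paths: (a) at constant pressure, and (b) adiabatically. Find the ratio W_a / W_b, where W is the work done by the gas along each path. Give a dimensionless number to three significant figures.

W_a / W_b ≈ 1.82

Path (a) isobaric: W = P₁(V₂ − V₁) → W_a/(P₁V₁) = 1.269.
Path (b) adiabatic: W = P₁V₁(1 − (V₁/V₂)^(γ−1))/(γ−1) → W_b/(P₁V₁) = 0.6986.
W_a / W_b = 1.269 / 0.6986 = 1.816.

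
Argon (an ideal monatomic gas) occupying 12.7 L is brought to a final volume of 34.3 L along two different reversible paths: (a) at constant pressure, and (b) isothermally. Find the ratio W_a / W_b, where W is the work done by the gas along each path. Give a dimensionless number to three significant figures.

W_a / W_b ≈ 1.71

Path (a) isobaric: W = P₁(V₂ − V₁) → W_a/(P₁V₁) = 1.701.
Path (b) isothermal: W = P₁V₁ ln(V₂/V₁) → W_b/(P₁V₁) = 0.9935.
W_a / W_b = 1.701 / 0.9935 = 1.712.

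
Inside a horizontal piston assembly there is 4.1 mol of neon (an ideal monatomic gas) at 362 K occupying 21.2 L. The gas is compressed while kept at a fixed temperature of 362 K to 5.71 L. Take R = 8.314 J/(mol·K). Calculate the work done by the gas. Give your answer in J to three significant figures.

Isothermal: W = nRT ln(V₂/V₁).
W = (4.1)(8.314)(362) × ln(5.71/21.2)
  = 12340 × -1.312
W_by_gas = -16187 J.

W ≈ -16200 J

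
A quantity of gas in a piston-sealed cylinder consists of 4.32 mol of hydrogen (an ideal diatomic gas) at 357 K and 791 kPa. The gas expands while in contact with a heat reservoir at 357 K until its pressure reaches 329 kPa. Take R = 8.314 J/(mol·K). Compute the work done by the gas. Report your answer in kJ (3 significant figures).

Isothermal process: W = nRT ln(V₂/V₁) = nRT ln(P₁/P₂).
W = (4.32)(8.314)(357) × ln(791/329)
  = 12822 × ln(2.404) = 12822 × 0.8772
W_by_gas = 11248 J.

W ≈ 11.2 kJ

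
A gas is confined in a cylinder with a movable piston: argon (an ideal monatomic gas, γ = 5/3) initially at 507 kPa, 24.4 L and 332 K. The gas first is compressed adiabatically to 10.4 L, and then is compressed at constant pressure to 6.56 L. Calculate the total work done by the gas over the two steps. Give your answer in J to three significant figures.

Step 1 (adiabatic): W = (P₁V₁ − P₂V₂)/(γ−1) = (12371 − 21842)/0.667 = -14208 J.
After step 1: P = 2100 kPa, V = 10.4 L, T = 586.2 K.
Step 2 (isobaric): W = PΔV = (2100 kPa)(6.56 − 10.4 L) = -8065 J.
W_total = -14208 − 8065 = -22272 J.

W_total ≈ -22300 J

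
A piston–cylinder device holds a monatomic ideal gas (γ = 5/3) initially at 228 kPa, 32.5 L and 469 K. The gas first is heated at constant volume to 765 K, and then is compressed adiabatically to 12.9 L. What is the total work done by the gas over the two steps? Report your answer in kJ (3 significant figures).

W_total ≈ -15.4 kJ

Step 1 (isochoric): W = 0 (constant volume).
After step 1: P = 371.9 kPa (V unchanged).
Step 2 (adiabatic): W = (P₁V₁ − P₂V₂)/(γ−1) = (12087 − 22379)/0.667 = -15438 J.
W_total = 0 − 15438 = -15438 J.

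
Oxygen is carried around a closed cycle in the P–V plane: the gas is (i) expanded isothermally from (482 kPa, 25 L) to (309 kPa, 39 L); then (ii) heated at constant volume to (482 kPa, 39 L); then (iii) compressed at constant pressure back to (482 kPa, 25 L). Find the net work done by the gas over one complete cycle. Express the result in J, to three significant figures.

Leg (i): W = PᵢVᵢ ln(V_f/Vᵢ) = (12050) ln(39/25) = 5358 J.
Leg (ii): W = 0.
Leg (iii): W = PΔV = (482)(25 − 39) = -6748 J.
W_net = 5358 − 6748 = -1390 J.

W_net ≈ -1390 J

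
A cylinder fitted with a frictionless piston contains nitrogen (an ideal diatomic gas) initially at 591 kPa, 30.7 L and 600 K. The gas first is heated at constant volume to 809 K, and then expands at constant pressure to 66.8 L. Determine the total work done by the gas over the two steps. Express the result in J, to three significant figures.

Step 1 (isochoric): W = 0 (constant volume).
After step 1: P = 796.9 kPa (V unchanged).
Step 2 (isobaric): W = PΔV = (796.9 kPa)(66.8 − 30.7 L) = 28767 J.
W_total = 0 + 28767 = 28767 J.

W_total ≈ 28800 J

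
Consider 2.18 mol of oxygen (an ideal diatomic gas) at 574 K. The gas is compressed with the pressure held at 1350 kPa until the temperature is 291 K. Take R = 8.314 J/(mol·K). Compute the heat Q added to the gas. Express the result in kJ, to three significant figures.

Isobaric: W = nRΔT = (2.18)(8.314)(-283) = -5129 J.
ΔU = nCᵥΔT with Cᵥ = 5R/2: ΔU = (2.18)(20.79)(-283) = -12823 J.
Q = ΔU + W = -12823 − 5129 = -17952 J.

Q ≈ -18.0 kJ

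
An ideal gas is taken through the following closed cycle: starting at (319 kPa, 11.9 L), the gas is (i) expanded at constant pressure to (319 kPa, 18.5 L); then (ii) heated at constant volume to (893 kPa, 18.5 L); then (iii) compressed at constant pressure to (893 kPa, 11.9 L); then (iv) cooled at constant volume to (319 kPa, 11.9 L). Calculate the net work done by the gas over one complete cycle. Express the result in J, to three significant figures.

Constant-volume legs do no work.
W(i) = (319)(18.5 − 11.9) = 2105 J; W(iii) = (893)(11.9 − 18.5) = -5894 J.
W_net = 2105 − 5894 = -3788 J (the counter-clockwise enclosed area).

W_net ≈ -3790 J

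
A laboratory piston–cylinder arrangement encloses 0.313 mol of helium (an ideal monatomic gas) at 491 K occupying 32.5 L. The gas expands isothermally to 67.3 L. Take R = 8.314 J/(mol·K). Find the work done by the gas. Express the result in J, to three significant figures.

Isothermal: W = nRT ln(V₂/V₁).
W = (0.313)(8.314)(491) × ln(67.3/32.5)
  = 1278 × 0.7279
W_by_gas = 930.1 J.

W ≈ 930 J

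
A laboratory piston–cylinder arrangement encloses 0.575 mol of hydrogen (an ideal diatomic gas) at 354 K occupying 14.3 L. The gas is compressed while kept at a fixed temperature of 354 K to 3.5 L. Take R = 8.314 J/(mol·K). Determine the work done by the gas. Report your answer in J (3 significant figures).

W ≈ -2380 J

Isothermal: W = nRT ln(V₂/V₁).
W = (0.575)(8.314)(354) × ln(3.5/14.3)
  = 1692 × -1.407
W_by_gas = -2382 J.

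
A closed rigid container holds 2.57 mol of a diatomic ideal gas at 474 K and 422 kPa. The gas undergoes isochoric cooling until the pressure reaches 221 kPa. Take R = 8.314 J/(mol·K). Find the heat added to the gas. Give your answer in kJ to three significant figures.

Constant volume ⇒ W = 0, so Q = ΔU = nCᵥΔT with Cᵥ = 5R/2 = 20.79 J/(mol·K).
At constant V, T₂/T₁ = P₂/P₁ ⇒ ΔT = T₁(P₂/P₁ − 1) = 474·(221/422 − 1) = -225.8 K.
ΔU = (2.57)(20.79)(-225.8) = -12060 J.

Q ≈ -12.1 kJ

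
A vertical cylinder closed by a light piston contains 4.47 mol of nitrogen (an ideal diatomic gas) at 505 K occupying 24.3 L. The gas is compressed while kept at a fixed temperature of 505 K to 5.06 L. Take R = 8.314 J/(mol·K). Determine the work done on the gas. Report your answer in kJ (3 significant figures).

W ≈ 29.4 kJ

Isothermal: W = nRT ln(V₂/V₁).
W = (4.47)(8.314)(505) × ln(5.06/24.3)
  = 18768 × -1.569
W_by_gas = -29448 J; work on gas = −W_by = 29448 J.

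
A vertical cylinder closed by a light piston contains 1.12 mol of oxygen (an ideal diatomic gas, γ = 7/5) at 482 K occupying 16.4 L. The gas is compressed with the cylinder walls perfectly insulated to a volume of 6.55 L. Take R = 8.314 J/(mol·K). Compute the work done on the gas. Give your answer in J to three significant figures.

W ≈ 4980 J

Adiabatic: TV^(γ−1) = const with γ = 7/5.
T₂ = T₁ (V₁/V₂)^(γ−1) = 482 × (16.4/6.55)^0.4 = 482 × 1.444 = 695.8 K.
W_by = nCᵥ(T₁ − T₂) = (1.12)(20.79)(482 − 695.8) = -4977 J.
Work on gas = −W_by = 4977 J.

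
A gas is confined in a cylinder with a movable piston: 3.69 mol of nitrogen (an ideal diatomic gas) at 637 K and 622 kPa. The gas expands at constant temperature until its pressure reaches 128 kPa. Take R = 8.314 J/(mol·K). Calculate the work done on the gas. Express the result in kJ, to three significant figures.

W ≈ -30.9 kJ

Isothermal process: W = nRT ln(V₂/V₁) = nRT ln(P₁/P₂).
W = (3.69)(8.314)(637) × ln(622/128)
  = 19542 × ln(4.859) = 19542 × 1.581
W_by_gas = 30895 J; work on gas = −W_by = -30895 J.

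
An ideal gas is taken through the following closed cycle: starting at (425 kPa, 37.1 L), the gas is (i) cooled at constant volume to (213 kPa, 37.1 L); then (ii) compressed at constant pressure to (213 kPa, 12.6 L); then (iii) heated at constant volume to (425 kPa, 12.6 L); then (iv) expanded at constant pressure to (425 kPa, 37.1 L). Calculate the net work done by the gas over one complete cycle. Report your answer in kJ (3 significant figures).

W_net ≈ 5.19 kJ

Constant-volume legs do no work.
W(ii) = (213)(12.6 − 37.1) = -5218 J; W(iv) = (425)(37.1 − 12.6) = 10412 J.
W_net = -5218 + 10412 = 5194 J (the clockwise enclosed area).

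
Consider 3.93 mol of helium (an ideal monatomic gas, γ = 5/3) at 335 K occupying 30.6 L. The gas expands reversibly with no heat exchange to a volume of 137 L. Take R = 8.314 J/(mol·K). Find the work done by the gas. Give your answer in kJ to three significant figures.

Adiabatic: TV^(γ−1) = const with γ = 5/3.
T₂ = T₁ (V₁/V₂)^(γ−1) = 335 × (30.6/137)^0.667 = 335 × 0.3681 = 123.3 K.
W_by = nCᵥ(T₁ − T₂) = (3.93)(12.47)(335 − 123.3) = 10374 J.

W ≈ 10.4 kJ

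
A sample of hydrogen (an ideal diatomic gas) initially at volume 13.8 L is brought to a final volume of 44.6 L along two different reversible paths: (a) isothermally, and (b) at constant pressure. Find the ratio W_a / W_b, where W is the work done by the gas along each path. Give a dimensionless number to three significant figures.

Path (a) isothermal: W = P₁V₁ ln(V₂/V₁) → W_a/(P₁V₁) = 1.173.
Path (b) isobaric: W = P₁(V₂ − V₁) → W_b/(P₁V₁) = 2.232.
W_a / W_b = 1.173 / 2.232 = 0.5256.

W_a / W_b ≈ 0.526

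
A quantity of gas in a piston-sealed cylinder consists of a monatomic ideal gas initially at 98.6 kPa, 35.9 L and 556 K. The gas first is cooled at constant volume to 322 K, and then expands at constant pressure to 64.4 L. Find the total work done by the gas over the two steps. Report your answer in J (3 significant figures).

W_total ≈ 1630 J

Step 1 (isochoric): W = 0 (constant volume).
After step 1: P = 57.1 kPa (V unchanged).
Step 2 (isobaric): W = PΔV = (57.1 kPa)(64.4 − 35.9 L) = 1627 J.
W_total = 0 + 1627 = 1627 J.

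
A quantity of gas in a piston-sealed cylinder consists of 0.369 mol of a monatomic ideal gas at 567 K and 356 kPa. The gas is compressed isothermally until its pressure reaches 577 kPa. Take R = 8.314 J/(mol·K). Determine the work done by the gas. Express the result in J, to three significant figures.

Isothermal process: W = nRT ln(V₂/V₁) = nRT ln(P₁/P₂).
W = (0.369)(8.314)(567) × ln(356/577)
  = 1739 × ln(0.617) = 1739 × -0.4829
W_by_gas = -840 J.

W ≈ -840 J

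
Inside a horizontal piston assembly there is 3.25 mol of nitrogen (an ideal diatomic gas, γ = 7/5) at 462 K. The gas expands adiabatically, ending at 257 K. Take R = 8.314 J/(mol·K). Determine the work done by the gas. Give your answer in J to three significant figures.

W ≈ 13800 J

Adiabatic ⇒ Q = 0, so W_by = −ΔU = nCᵥ(T₁ − T₂).
Cᵥ = 5R/2 = 20.79 J/(mol·K).
W = (3.25)(20.79)(462 − 257) = 13848 J.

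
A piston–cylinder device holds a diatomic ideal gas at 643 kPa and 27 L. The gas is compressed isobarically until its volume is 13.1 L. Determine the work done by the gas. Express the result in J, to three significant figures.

W ≈ -8940 J

Isobaric: W = P ΔV.
W = (643 kPa)(13.1 − 27 L) = (643)(-13.9) = -8938 J.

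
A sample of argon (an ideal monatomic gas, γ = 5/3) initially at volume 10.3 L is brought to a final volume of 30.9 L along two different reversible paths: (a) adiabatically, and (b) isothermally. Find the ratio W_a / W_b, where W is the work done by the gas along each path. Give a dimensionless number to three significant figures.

W_a / W_b ≈ 0.709

Path (a) adiabatic: W = P₁V₁(1 − (V₁/V₂)^(γ−1))/(γ−1) → W_a/(P₁V₁) = 0.7789.
Path (b) isothermal: W = P₁V₁ ln(V₂/V₁) → W_b/(P₁V₁) = 1.099.
W_a / W_b = 0.7789 / 1.099 = 0.709.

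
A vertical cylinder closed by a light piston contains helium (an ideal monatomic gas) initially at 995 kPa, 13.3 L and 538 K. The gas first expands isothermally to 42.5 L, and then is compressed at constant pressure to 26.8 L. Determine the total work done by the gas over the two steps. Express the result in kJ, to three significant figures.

Step 1 (isothermal): W = P₁V₁ ln(V₂/V₁) = (13234) ln(42.5/13.3) = 15374 J.
After step 1: P = 311.4 kPa, V = 42.5 L, T = 538 K.
Step 2 (isobaric): W = PΔV = (311.4 kPa)(26.8 − 42.5 L) = -4889 J.
W_total = 15374 − 4889 = 10485 J.

W_total ≈ 10.5 kJ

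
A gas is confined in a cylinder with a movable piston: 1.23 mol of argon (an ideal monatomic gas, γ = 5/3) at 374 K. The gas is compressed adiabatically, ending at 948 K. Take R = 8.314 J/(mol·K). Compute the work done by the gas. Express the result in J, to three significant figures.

W ≈ -8800 J

Adiabatic ⇒ Q = 0, so W_by = −ΔU = nCᵥ(T₁ − T₂).
Cᵥ = 3R/2 = 12.47 J/(mol·K).
W = (1.23)(12.47)(374 − 948) = -8805 J.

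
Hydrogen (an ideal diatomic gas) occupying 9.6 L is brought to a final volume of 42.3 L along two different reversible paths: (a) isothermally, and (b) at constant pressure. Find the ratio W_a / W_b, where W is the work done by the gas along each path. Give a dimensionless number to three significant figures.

Path (a) isothermal: W = P₁V₁ ln(V₂/V₁) → W_a/(P₁V₁) = 1.483.
Path (b) isobaric: W = P₁(V₂ − V₁) → W_b/(P₁V₁) = 3.406.
W_a / W_b = 1.483 / 3.406 = 0.4354.

W_a / W_b ≈ 0.435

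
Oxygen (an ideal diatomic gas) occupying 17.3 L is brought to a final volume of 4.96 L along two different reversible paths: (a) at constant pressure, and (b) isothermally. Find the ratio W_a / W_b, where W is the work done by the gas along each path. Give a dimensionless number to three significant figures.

Path (a) isobaric: W = P₁(V₂ − V₁) → W_a/(P₁V₁) = -0.7133.
Path (b) isothermal: W = P₁V₁ ln(V₂/V₁) → W_b/(P₁V₁) = -1.249.
W_a / W_b = -0.7133 / -1.249 = 0.571.

W_a / W_b ≈ 0.571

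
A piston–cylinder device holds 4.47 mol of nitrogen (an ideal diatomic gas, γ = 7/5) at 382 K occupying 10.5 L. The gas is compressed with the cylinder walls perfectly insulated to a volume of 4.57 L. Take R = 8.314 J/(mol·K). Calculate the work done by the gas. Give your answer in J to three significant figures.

W ≈ -14000 J

Adiabatic: TV^(γ−1) = const with γ = 7/5.
T₂ = T₁ (V₁/V₂)^(γ−1) = 382 × (10.5/4.57)^0.4 = 382 × 1.395 = 532.8 K.
W_by = nCᵥ(T₁ − T₂) = (4.47)(20.79)(382 − 532.8) = -14012 J.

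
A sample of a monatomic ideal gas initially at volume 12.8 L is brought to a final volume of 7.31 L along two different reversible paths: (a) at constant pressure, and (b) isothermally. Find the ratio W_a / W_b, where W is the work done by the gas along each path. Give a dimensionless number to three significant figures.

W_a / W_b ≈ 0.766

Path (a) isobaric: W = P₁(V₂ − V₁) → W_a/(P₁V₁) = -0.4289.
Path (b) isothermal: W = P₁V₁ ln(V₂/V₁) → W_b/(P₁V₁) = -0.5602.
W_a / W_b = -0.4289 / -0.5602 = 0.7656.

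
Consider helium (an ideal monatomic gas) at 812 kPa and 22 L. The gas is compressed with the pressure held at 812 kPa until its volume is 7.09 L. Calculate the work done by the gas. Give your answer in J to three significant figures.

Isobaric: W = P ΔV.
W = (812 kPa)(7.09 − 22 L) = (812)(-14.91) = -12107 J.

W ≈ -12100 J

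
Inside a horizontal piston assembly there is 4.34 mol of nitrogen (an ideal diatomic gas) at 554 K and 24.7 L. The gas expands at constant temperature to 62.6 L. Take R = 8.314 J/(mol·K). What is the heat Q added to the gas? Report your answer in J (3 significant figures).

Isothermal ⇒ ΔU = 0, so Q = W = nRT ln(V₂/V₁).
Q = (4.34)(8.314)(554) ln(62.6/24.7) = 19990 × 0.93 = 18590 J.

Q ≈ 18600 J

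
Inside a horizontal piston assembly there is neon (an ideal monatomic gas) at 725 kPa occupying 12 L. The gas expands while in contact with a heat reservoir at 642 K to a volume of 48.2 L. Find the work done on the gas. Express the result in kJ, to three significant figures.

W ≈ -12.1 kJ

Isothermal: W = nRT ln(V₂/V₁) = P₁V₁ ln(V₂/V₁).
P₁V₁ = (725 kPa)(12 L) = 8700 J.
W = 8700 × ln(48.2/12) = 8700 × 1.39
W_by_gas = 12097 J; work on gas = −W_by = -12097 J.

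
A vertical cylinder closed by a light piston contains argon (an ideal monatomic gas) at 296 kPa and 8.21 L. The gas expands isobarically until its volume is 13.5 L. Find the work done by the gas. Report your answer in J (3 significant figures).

W ≈ 1570 J

Isobaric: W = P ΔV.
W = (296 kPa)(13.5 − 8.21 L) = (296)(5.29) = 1566 J.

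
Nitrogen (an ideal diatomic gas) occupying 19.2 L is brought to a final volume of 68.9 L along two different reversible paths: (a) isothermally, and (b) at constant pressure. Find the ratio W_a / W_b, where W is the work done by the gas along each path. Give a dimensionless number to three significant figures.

W_a / W_b ≈ 0.494

Path (a) isothermal: W = P₁V₁ ln(V₂/V₁) → W_a/(P₁V₁) = 1.278.
Path (b) isobaric: W = P₁(V₂ − V₁) → W_b/(P₁V₁) = 2.589.
W_a / W_b = 1.278 / 2.589 = 0.4936.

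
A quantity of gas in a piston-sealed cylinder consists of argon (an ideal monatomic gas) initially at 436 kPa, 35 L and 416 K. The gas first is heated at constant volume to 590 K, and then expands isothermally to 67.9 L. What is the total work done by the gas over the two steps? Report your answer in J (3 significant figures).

W_total ≈ 14300 J

Step 1 (isochoric): W = 0 (constant volume).
After step 1: P = 618.4 kPa (V unchanged).
Step 2 (isothermal): W = P₁V₁ ln(V₂/V₁) = (21643) ln(67.9/35) = 14342 J.
W_total = 0 + 14342 = 14342 J.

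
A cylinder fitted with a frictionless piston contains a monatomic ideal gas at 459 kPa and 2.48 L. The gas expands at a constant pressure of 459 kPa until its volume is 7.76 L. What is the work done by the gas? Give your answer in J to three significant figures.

W ≈ 2420 J

Isobaric: W = P ΔV.
W = (459 kPa)(7.76 − 2.48 L) = (459)(5.28) = 2424 J.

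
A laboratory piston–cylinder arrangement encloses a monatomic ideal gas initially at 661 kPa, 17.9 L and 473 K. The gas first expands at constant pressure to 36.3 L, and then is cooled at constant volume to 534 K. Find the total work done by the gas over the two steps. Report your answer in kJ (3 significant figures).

W_total ≈ 12.2 kJ

Step 1 (isobaric): W = PΔV = (661 kPa)(36.3 − 17.9 L) = 12162 J.
Step 2 (isochoric): W = 0 (constant volume).
W_total = 12162 + 0 = 12162 J.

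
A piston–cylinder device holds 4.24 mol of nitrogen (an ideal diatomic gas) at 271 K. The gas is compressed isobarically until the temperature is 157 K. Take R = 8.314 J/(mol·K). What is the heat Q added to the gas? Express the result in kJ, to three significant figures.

Q ≈ -14.1 kJ

Isobaric: W = nRΔT = (4.24)(8.314)(-114) = -4019 J.
ΔU = nCᵥΔT with Cᵥ = 5R/2: ΔU = (4.24)(20.79)(-114) = -10047 J.
Q = ΔU + W = -10047 − 4019 = -14065 J.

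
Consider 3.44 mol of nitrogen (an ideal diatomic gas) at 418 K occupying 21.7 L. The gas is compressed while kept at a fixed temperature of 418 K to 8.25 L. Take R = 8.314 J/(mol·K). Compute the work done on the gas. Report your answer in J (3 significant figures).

W ≈ 11600 J

Isothermal: W = nRT ln(V₂/V₁).
W = (3.44)(8.314)(418) × ln(8.25/21.7)
  = 11955 × -0.9671
W_by_gas = -11562 J; work on gas = −W_by = 11562 J.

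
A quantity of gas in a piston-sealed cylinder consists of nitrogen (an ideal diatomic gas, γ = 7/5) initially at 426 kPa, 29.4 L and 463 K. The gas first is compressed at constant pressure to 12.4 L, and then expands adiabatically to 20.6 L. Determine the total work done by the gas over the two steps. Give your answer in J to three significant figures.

W_total ≈ -4820 J

Step 1 (isobaric): W = PΔV = (426 kPa)(12.4 − 29.4 L) = -7242 J.
After step 1: P = 426 kPa, V = 12.4 L, T = 195.3 K.
Step 2 (adiabatic): W = (P₁V₁ − P₂V₂)/(γ−1) = (5282 − 4312)/0.4 = 2427 J.
W_total = -7242 + 2427 = -4815 J.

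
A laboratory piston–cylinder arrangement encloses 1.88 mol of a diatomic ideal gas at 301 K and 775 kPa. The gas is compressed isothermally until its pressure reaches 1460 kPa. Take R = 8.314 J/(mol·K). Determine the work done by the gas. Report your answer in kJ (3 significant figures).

Isothermal process: W = nRT ln(V₂/V₁) = nRT ln(P₁/P₂).
W = (1.88)(8.314)(301) × ln(775/1460)
  = 4705 × ln(0.5308) = 4705 × -0.6333
W_by_gas = -2980 J.

W ≈ -2.98 kJ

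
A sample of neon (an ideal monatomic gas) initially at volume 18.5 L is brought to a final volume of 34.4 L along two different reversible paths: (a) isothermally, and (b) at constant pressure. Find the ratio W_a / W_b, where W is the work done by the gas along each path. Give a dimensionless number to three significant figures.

Path (a) isothermal: W = P₁V₁ ln(V₂/V₁) → W_a/(P₁V₁) = 0.6203.
Path (b) isobaric: W = P₁(V₂ − V₁) → W_b/(P₁V₁) = 0.8595.
W_a / W_b = 0.6203 / 0.8595 = 0.7217.

W_a / W_b ≈ 0.722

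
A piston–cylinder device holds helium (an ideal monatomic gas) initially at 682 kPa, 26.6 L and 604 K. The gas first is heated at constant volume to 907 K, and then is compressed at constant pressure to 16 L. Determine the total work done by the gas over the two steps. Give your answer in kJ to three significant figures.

Step 1 (isochoric): W = 0 (constant volume).
After step 1: P = 1024 kPa (V unchanged).
Step 2 (isobaric): W = PΔV = (1024 kPa)(16 − 26.6 L) = -10856 J.
W_total = 0 − 10856 = -10856 J.

W_total ≈ -10.9 kJ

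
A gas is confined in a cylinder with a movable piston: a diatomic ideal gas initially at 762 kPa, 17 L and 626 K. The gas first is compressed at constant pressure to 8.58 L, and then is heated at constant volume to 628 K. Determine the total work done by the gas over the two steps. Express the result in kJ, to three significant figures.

Step 1 (isobaric): W = PΔV = (762 kPa)(8.58 − 17 L) = -6416 J.
Step 2 (isochoric): W = 0 (constant volume).
W_total = -6416 + 0 = -6416 J.

W_total ≈ -6.42 kJ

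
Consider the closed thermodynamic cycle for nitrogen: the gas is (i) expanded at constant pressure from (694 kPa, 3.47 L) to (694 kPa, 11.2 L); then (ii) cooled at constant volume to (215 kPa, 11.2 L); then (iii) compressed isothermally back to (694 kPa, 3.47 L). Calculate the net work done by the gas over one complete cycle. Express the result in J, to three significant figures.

W_net ≈ 2540 J

Leg (i): W = PΔV = (694)(11.2 − 3.47) = 5365 J.
Leg (ii): W = 0.
Leg (iii): W = PᵢVᵢ ln(V_f/Vᵢ) = (2408) ln(3.47/11.2) = -2822 J.
W_net = 5365 − 2822 = 2543 J.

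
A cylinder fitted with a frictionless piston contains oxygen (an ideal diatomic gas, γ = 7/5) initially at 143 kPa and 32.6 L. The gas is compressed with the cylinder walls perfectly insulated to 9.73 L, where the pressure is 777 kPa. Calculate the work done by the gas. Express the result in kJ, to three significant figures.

W ≈ -7.25 kJ

Adiabatic: W = (P₁V₁ − P₂V₂)/(γ − 1) with γ = 7/5.
P₁V₁ = 4662 J, P₂V₂ = 7560 J.
W = (4662 − 7560) / 0.4 = -7246 J.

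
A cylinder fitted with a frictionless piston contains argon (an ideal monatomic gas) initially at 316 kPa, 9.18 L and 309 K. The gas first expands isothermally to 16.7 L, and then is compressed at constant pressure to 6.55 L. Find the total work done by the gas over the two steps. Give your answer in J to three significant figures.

Step 1 (isothermal): W = P₁V₁ ln(V₂/V₁) = (2901) ln(16.7/9.18) = 1736 J.
After step 1: P = 173.7 kPa, V = 16.7 L, T = 309 K.
Step 2 (isobaric): W = PΔV = (173.7 kPa)(6.55 − 16.7 L) = -1763 J.
W_total = 1736 − 1763 = -27.28 J.

W_total ≈ -27.3 J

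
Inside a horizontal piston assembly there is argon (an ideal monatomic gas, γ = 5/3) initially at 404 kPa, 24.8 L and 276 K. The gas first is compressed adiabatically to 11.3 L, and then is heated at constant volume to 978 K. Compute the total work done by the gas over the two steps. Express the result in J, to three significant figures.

W_total ≈ -10400 J

Step 1 (adiabatic): W = (P₁V₁ − P₂V₂)/(γ−1) = (10019 − 16921)/0.667 = -10352 J.
Step 2 (isochoric): W = 0 (constant volume).
W_total = -10352 + 0 = -10352 J.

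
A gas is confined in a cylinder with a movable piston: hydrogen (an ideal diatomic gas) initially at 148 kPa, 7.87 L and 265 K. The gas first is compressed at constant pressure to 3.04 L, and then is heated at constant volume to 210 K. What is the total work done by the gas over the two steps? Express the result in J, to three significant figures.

W_total ≈ -715 J

Step 1 (isobaric): W = PΔV = (148 kPa)(3.04 − 7.87 L) = -714.8 J.
Step 2 (isochoric): W = 0 (constant volume).
W_total = -714.8 + 0 = -714.8 J.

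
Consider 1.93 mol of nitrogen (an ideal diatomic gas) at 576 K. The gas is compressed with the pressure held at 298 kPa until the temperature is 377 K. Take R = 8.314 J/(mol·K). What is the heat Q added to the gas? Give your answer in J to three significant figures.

Isobaric: W = nRΔT = (1.93)(8.314)(-199) = -3193 J.
ΔU = nCᵥΔT with Cᵥ = 5R/2: ΔU = (1.93)(20.79)(-199) = -7983 J.
Q = ΔU + W = -7983 − 3193 = -11176 J.

Q ≈ -11200 J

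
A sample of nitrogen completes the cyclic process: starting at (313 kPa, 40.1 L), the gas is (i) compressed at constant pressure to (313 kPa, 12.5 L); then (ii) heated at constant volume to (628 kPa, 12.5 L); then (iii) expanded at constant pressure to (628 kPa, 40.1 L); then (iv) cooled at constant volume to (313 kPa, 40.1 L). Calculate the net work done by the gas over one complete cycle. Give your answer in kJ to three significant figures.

Constant-volume legs do no work.
W(i) = (313)(12.5 − 40.1) = -8639 J; W(iii) = (628)(40.1 − 12.5) = 17333 J.
W_net = -8639 + 17333 = 8694 J (the clockwise enclosed area).

W_net ≈ 8.69 kJ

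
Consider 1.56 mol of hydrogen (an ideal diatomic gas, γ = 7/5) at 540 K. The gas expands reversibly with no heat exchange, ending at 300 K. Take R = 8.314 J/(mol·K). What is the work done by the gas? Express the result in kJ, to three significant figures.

W ≈ 7.78 kJ

Adiabatic ⇒ Q = 0, so W_by = −ΔU = nCᵥ(T₁ − T₂).
Cᵥ = 5R/2 = 20.79 J/(mol·K).
W = (1.56)(20.79)(540 − 300) = 7782 J.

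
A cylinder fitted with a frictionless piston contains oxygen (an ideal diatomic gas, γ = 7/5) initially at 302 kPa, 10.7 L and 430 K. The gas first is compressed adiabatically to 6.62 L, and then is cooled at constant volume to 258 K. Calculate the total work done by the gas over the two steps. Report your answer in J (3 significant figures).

Step 1 (adiabatic): W = (P₁V₁ − P₂V₂)/(γ−1) = (3231 − 3916)/0.4 = -1711 J.
Step 2 (isochoric): W = 0 (constant volume).
W_total = -1711 + 0 = -1711 J.

W_total ≈ -1710 J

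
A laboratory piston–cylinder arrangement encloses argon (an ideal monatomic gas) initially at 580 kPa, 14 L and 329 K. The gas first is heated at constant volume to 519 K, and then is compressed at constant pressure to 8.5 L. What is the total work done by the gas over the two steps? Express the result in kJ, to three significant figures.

Step 1 (isochoric): W = 0 (constant volume).
After step 1: P = 915 kPa (V unchanged).
Step 2 (isobaric): W = PΔV = (915 kPa)(8.5 − 14 L) = -5032 J.
W_total = 0 − 5032 = -5032 J.

W_total ≈ -5.03 kJ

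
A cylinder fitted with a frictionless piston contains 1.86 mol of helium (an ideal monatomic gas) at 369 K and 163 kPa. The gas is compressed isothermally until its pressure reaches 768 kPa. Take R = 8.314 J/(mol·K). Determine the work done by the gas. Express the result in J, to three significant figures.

Isothermal process: W = nRT ln(V₂/V₁) = nRT ln(P₁/P₂).
W = (1.86)(8.314)(369) × ln(163/768)
  = 5706 × ln(0.2122) = 5706 × -1.55
W_by_gas = -8845 J.

W ≈ -8840 J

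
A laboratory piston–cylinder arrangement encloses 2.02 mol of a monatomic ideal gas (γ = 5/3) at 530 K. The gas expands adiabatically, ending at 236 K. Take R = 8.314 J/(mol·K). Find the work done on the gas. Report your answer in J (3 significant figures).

W ≈ -7410 J

Adiabatic ⇒ Q = 0, so W_by = −ΔU = nCᵥ(T₁ − T₂).
Cᵥ = 3R/2 = 12.47 J/(mol·K).
W = (2.02)(12.47)(530 − 236) = 7406 J.
Work on gas = −W_by = -7406 J.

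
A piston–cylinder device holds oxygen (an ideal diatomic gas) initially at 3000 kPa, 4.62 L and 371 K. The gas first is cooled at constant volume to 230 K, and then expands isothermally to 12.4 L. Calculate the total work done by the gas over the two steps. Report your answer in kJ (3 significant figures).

Step 1 (isochoric): W = 0 (constant volume).
After step 1: P = 1860 kPa (V unchanged).
Step 2 (isothermal): W = P₁V₁ ln(V₂/V₁) = (8592) ln(12.4/4.62) = 8483 J.
W_total = 0 + 8483 = 8483 J.

W_total ≈ 8.48 kJ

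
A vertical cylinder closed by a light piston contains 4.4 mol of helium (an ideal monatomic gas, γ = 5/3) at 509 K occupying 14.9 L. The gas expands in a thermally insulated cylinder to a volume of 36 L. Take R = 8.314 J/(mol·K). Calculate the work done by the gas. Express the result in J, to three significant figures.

Adiabatic: TV^(γ−1) = const with γ = 5/3.
T₂ = T₁ (V₁/V₂)^(γ−1) = 509 × (14.9/36)^0.667 = 509 × 0.5554 = 282.7 K.
W_by = nCᵥ(T₁ − T₂) = (4.4)(12.47)(509 − 282.7) = 12418 J.

W ≈ 12400 J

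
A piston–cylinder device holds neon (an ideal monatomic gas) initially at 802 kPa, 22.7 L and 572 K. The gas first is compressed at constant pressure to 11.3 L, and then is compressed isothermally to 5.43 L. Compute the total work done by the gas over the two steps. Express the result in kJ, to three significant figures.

W_total ≈ -15.8 kJ

Step 1 (isobaric): W = PΔV = (802 kPa)(11.3 − 22.7 L) = -9143 J.
After step 1: P = 802 kPa, V = 11.3 L, T = 284.7 K.
Step 2 (isothermal): W = P₁V₁ ln(V₂/V₁) = (9063) ln(5.43/11.3) = -6642 J.
W_total = -9143 − 6642 = -15784 J.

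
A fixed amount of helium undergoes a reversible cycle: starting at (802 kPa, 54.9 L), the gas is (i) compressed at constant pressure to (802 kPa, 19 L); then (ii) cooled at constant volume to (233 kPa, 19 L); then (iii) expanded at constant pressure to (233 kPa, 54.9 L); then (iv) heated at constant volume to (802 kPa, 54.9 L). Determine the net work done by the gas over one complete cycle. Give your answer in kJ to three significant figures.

W_net ≈ -20.4 kJ

Constant-volume legs do no work.
W(i) = (802)(19 − 54.9) = -28792 J; W(iii) = (233)(54.9 − 19) = 8365 J.
W_net = -28792 + 8365 = -20427 J (the counter-clockwise enclosed area).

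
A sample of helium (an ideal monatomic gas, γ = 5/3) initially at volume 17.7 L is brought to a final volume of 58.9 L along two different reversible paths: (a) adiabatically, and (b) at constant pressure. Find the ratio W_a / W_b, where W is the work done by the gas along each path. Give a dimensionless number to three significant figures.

W_a / W_b ≈ 0.355

Path (a) adiabatic: W = P₁V₁(1 − (V₁/V₂)^(γ−1))/(γ−1) → W_a/(P₁V₁) = 0.827.
Path (b) isobaric: W = P₁(V₂ − V₁) → W_b/(P₁V₁) = 2.328.
W_a / W_b = 0.827 / 2.328 = 0.3553.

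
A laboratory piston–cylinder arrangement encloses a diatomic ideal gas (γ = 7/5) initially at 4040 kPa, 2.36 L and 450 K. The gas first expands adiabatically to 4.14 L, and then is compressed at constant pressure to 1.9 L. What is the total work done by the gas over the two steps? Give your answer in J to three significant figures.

W_total ≈ 679 J

Step 1 (adiabatic): W = (P₁V₁ − P₂V₂)/(γ−1) = (9534 − 7615)/0.4 = 4799 J.
After step 1: P = 1839 kPa, V = 4.14 L, T = 359.4 K.
Step 2 (isobaric): W = PΔV = (1839 kPa)(1.9 − 4.14 L) = -4120 J.
W_total = 4799 − 4120 = 678.9 J.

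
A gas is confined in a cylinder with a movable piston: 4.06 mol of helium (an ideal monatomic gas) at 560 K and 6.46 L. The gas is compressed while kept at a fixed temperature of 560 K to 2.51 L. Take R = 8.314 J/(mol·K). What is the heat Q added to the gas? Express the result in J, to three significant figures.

Q ≈ -17900 J

Isothermal ⇒ ΔU = 0, so Q = W = nRT ln(V₂/V₁).
Q = (4.06)(8.314)(560) ln(2.51/6.46) = 18903 × -0.9453 = -17870 J.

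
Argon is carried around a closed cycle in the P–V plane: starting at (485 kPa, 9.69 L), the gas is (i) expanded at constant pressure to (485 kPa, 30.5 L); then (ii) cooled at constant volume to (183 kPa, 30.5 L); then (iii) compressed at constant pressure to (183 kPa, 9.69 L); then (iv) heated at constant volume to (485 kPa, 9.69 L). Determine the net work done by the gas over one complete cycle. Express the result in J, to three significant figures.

W_net ≈ 6280 J

Constant-volume legs do no work.
W(i) = (485)(30.5 − 9.69) = 10093 J; W(iii) = (183)(9.69 − 30.5) = -3808 J.
W_net = 10093 − 3808 = 6285 J (the clockwise enclosed area).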